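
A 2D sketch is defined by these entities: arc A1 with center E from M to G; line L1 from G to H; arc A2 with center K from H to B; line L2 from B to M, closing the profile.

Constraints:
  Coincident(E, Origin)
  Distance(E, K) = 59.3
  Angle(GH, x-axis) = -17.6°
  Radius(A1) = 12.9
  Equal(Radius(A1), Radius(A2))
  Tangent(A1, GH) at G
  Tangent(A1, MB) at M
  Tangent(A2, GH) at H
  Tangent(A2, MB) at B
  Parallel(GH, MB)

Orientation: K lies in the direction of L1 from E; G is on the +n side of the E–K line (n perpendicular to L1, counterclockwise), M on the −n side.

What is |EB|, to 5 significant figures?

60.687

Tangency of A1 to both parallel lines with radius 12.9 puts G and M at E ± 12.9·n: G = (3.9006, 12.296), M = (-3.9006, -12.296). Equal radii place H and B the same way about K: H = K + 12.9·n = (60.425, -5.6344), B = K − 12.9·n = (52.624, -30.227). Then |EB| = |B − E| = 60.687.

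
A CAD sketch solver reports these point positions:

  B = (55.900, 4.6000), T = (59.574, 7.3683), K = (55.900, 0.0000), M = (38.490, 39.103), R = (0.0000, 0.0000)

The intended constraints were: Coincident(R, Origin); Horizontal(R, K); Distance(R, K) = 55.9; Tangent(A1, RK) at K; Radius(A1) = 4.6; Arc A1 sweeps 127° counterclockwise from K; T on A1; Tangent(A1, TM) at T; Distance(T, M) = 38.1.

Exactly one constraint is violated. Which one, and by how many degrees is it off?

Tangent(A1, TM) at T — off by 3.40°.

R = (0.00, 0.00) ✓; R.y = 0.00, K.y = 0.00 ✓; |RK| = 55.90 ✓; ∠(BK, KR) = 90.00° ✓; |BK| = 4.600 ✓; bearing(B→T) − bearing(B→K) = 127.0° ✓; |BT| = 4.600 ✓; ∠(BT, TM) = 93.40° ✗; |TM| = 38.10 ✓.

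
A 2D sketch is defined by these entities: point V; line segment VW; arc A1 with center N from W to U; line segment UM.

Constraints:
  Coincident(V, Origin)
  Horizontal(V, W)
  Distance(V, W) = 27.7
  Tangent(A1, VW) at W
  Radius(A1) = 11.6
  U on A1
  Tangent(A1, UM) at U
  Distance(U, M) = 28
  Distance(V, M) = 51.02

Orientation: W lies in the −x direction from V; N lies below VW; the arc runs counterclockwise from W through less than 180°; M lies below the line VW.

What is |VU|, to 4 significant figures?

41.62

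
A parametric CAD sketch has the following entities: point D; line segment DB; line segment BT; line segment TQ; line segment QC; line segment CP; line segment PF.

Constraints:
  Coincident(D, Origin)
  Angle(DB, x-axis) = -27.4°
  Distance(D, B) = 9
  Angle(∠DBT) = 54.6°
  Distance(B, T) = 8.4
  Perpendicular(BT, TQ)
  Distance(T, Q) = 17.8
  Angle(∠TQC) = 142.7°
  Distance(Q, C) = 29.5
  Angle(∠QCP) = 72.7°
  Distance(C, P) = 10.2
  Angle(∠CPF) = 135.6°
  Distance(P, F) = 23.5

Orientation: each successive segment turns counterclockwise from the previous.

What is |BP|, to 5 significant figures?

36.367

D is at the origin; DB runs at -27.4° with length 9.0, so B = (7.9903, -4.1418). ∠DBT = 54.6° gives BT at 98.000° from the x-axis; with |BT| = 8.4, T = (6.8213, 4.1765). BT ⟂ TQ, so TQ runs at -172.00°; with |TQ| = 17.8, Q = (-10.805, 1.6992). ∠TQC = 142.7° gives QC at -134.70° from the x-axis; with |QC| = 29.5, C = (-31.556, -19.269). ∠QCP = 72.7° gives CP at -27.400° from the x-axis; with |CP| = 10.2, P = (-22.500, -23.963). Then |BP| = |P − B| = 36.367.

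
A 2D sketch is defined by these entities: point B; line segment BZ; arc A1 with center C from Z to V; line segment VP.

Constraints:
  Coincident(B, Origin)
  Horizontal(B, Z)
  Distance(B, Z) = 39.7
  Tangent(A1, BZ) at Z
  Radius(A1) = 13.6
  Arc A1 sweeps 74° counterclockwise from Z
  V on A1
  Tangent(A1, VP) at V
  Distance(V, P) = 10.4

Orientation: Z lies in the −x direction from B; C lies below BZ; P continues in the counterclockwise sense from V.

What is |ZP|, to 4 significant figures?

25.46

On A1, Z sits at bearing 90° from C; a 74° counterclockwise sweep puts V at bearing 164°, so V = C + 13.6·(cos 164°, sin 164°) = (-52.77, -9.851). Tangency of A1 to VP means the radius CV is perpendicular to VP, so VP runs along (−sin 164°, cos 164°); with |VP| = 10.4, P = (-55.64, -19.85). Then |ZP| = |P − Z| = 25.46.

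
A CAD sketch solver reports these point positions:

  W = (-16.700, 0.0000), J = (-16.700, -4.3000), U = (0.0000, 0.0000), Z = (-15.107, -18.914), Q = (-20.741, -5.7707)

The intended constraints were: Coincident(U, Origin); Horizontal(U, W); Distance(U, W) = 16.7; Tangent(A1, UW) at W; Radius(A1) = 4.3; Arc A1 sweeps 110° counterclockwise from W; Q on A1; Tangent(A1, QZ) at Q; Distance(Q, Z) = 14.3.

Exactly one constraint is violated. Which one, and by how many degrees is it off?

Tangent(A1, QZ) at Q — off by 3.20°.

U = (0.00, 0.00) ✓; U.y = 0.00, W.y = 0.00 ✓; |UW| = 16.70 ✓; ∠(JW, WU) = 90.00° ✓; |JW| = 4.300 ✓; bearing(J→Q) − bearing(J→W) = 110.0° ✓; |JQ| = 4.300 ✓; ∠(JQ, QZ) = 86.80° ✗; |QZ| = 14.30 ✓.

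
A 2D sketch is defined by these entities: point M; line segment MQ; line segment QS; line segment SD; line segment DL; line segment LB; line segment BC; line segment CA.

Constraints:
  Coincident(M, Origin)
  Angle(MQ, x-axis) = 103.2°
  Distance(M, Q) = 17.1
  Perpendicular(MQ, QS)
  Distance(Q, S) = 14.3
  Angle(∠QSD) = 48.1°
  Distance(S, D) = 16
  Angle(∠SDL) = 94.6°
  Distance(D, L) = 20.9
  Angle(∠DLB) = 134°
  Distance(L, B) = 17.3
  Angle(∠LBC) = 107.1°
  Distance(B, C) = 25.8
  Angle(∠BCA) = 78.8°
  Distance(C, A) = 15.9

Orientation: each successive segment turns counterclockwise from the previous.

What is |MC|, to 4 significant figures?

46.25

M is at the origin; MQ runs at 103.2° with length 17.1, so Q = (-3.905, 16.65). MQ is perpendicular to QS, so QS runs at -166.8°; with |QS| = 14.3, S = (-17.83, 13.38). ∠QSD = 48.1° gives SD at -34.90° from the x-axis; with |SD| = 16.0, D = (-4.705, 4.228). ∠SDL = 94.6° gives DL at 50.50° from the x-axis; with |DL| = 20.9, L = (8.589, 20.36). ∠DLB = 134.0° gives LB at 96.50° from the x-axis; with |LB| = 17.3, B = (6.631, 37.54). ∠LBC = 107.1° gives BC at 169.4° from the x-axis; with |BC| = 25.8, C = (-18.73, 42.29). Then |MC| = |C − M| = 46.25.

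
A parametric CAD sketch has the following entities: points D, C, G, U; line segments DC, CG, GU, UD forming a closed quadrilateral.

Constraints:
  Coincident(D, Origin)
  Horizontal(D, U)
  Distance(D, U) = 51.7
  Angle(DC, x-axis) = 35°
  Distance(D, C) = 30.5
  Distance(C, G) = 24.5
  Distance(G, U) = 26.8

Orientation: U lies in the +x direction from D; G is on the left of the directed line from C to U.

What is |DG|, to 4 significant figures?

54.63

Checks: |CG| = 24.50 ✓; |GU| = 26.80 ✓.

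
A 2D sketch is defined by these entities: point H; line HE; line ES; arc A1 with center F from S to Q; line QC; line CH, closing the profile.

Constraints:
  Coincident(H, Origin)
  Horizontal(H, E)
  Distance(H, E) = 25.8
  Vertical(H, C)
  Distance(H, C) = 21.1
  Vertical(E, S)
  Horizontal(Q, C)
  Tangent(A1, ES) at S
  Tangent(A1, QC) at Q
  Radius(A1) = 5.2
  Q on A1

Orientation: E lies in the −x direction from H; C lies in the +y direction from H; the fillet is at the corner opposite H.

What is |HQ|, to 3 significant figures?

29.5

The virtual corner opposite H is at (-25.8, 21.1). The tangent condition forces FS to be normal to ES and the tangent condition forces FQ to be normal to QC, with radius 5.2, so the center F sits 5.2 in from both sides at F = (-20.6, 15.9). That places the tangent points at S = (-25.8, 15.9) on ES and Q = (-20.6, 21.1) on QC. Then |HQ| = |Q − H| = 29.5.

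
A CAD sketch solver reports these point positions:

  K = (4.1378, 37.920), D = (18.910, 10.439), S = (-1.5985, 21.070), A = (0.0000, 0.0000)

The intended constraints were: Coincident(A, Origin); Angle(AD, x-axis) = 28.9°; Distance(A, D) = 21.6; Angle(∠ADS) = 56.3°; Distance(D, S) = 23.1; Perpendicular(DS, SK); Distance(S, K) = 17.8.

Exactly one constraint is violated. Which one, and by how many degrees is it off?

Perpendicular(DS, SK) — off by 8.60°.

A = (0.00, 0.00) ✓; AD at 28.90° ✓; |AD| = 21.60 ✓; ∠ADS = 56.30° ✓; |DS| = 23.10 ✓; ∠(DS, SK) = 81.40° ✗; |SK| = 17.80 ✓.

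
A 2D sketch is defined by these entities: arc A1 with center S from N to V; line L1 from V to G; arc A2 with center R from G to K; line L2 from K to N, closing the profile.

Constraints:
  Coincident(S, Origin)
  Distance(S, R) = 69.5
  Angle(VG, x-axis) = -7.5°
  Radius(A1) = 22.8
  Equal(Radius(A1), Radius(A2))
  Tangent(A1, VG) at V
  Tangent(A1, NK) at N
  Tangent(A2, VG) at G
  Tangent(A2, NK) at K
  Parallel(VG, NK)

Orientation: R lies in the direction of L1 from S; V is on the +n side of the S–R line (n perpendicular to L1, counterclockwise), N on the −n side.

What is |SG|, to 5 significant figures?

73.144

The slot axis is L1's direction at -7.5°, so u = (cos -7.5°, sin -7.5°) = (0.99144, -0.13053) and n = (−sin -7.5°, cos -7.5°) = (0.13053, 0.99144). S is at the origin and R lies 69.5 along u from S, so R = 69.5·u = (68.905, -9.0716). Tangency of A1 to both parallel lines with radius 22.8 puts V and N at S ± 22.8·n: V = (2.9760, 22.605), N = (-2.9760, -22.605). Equal radii place G and K the same way about R: G = R + 22.8·n = (71.881, 13.533), K = R − 22.8·n = (65.929, -31.677). Then |SG| = |G − S| = 73.144.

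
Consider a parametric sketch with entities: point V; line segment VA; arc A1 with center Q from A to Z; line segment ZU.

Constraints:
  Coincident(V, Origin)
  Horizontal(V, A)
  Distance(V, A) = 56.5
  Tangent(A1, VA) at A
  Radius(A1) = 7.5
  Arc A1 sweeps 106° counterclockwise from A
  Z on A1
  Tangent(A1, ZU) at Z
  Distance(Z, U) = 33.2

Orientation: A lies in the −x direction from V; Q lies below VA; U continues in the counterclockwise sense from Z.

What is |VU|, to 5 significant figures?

68.537

On A1, A sits at bearing 90° from Q; a 106° counterclockwise sweep puts Z at bearing 196°, so Z = Q + 7.5·(cos 196°, sin 196°) = (-63.709, -9.5673). Since A1 is tangent to ZU there, QZ ⟂ ZU, so ZU runs along (−sin 196°, cos 196°); with |ZU| = 33.2, U = (-54.558, -41.481). Then |VU| = |U − V| = 68.537.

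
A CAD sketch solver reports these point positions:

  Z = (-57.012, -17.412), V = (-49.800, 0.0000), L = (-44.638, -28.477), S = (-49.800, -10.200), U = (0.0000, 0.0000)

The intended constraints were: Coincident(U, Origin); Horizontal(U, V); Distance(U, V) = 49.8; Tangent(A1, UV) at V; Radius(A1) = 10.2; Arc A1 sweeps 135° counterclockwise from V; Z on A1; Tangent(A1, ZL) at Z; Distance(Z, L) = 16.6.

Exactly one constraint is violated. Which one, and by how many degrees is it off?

Tangent(A1, ZL) at Z — off by 3.20°.

U = (0.00, 0.00) ✓; U.y = 0.00, V.y = 0.00 ✓; |UV| = 49.80 ✓; ∠(SV, VU) = 90.00° ✓; |SV| = 10.20 ✓; bearing(S→Z) − bearing(S→V) = 135.0° ✓; |SZ| = 10.20 ✓; ∠(SZ, ZL) = 86.80° ✗; |ZL| = 16.60 ✓.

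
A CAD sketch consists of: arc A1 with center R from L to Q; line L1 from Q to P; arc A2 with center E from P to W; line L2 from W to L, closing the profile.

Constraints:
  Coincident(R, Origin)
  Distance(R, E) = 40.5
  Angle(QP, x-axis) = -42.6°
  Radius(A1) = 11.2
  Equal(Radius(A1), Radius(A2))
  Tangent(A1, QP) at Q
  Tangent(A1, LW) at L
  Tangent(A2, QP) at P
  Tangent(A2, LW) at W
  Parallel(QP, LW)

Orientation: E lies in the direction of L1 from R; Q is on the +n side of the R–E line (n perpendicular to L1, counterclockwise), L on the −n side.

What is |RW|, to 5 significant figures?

42.020

The slot axis is L1's direction at -42.6°, so u = (cos -42.6°, sin -42.6°) = (0.73610, -0.67688) and n = (−sin -42.6°, cos -42.6°) = (0.67688, 0.73610). R is at the origin and E lies 40.5 along u from R, so E = 40.5·u = (29.812, -27.413). Tangency of A1 to both parallel lines with radius 11.2 puts Q and L at R ± 11.2·n: Q = (7.5810, 8.2443), L = (-7.5810, -8.2443). Equal radii place P and W the same way about E: P = E + 11.2·n = (37.393, -19.169), W = E − 11.2·n = (22.231, -35.658). Then |RW| = |W − R| = 42.020.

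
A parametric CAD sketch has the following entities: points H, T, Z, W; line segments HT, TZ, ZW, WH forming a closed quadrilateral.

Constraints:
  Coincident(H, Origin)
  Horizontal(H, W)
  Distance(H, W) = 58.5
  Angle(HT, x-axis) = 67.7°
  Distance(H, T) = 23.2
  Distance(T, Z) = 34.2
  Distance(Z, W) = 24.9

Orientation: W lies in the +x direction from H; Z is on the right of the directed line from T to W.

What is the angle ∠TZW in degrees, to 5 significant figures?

132.05°

Checks: |TZ| = 34.20 ✓; |ZW| = 24.90 ✓.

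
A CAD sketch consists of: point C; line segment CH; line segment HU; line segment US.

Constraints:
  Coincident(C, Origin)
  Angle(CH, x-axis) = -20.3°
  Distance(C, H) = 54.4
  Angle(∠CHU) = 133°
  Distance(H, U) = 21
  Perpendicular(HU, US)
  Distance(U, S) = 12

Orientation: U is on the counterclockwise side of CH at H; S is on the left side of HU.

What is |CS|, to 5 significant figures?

64.403

C is at the origin; CH runs at -20.3° with length 54.4, so H = 54.4·(cos -20.3°, sin -20.3°) = (51.021, -18.873). ∠CHU = 133.0°, so HU runs at -20.3° + (180° − 133.0°) = 26.700° from the x-axis; with |HU| = 21.0, U = H + 21.0·(cos 26.700°, sin 26.700°) = (69.782, -9.4376). The perpendicularity gives US at right angles to HU; with |US| = 12.0 on the left of HU, S = U + 12.0·(-0.44932, 0.89337) = (64.390, 1.2829). Then |CS| = |S − C| = 64.403.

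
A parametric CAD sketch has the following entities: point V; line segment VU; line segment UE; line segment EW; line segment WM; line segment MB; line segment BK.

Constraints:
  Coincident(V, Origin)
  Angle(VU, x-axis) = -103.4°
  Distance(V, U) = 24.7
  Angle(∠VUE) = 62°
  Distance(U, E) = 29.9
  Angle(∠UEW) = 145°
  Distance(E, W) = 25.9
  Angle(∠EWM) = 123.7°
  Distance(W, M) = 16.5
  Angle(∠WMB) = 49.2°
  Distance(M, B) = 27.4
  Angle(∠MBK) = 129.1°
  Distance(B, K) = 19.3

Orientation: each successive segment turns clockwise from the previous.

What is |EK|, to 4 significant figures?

6.473

∠WMB = 49.2° gives MB at -83.50° from the x-axis; with |MB| = 27.4, B = (-19.95, 5.822). ∠MBK = 129.1° gives BK at -134.4° from the x-axis; with |BK| = 19.3, K = (-33.45, -7.968). Then |EK| = |K − E| = 6.473.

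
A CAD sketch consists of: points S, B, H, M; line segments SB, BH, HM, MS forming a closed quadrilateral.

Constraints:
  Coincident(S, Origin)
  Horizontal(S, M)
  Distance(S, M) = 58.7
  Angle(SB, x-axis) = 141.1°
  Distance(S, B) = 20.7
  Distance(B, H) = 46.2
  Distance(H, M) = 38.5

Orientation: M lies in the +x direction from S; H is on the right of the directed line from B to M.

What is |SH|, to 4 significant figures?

25.65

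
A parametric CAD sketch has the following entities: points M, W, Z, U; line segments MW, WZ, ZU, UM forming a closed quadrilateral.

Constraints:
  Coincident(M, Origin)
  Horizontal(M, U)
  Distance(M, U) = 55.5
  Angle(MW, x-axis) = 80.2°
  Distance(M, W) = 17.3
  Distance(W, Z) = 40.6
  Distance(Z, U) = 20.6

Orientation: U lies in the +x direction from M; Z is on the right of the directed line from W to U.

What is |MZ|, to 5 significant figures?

36.567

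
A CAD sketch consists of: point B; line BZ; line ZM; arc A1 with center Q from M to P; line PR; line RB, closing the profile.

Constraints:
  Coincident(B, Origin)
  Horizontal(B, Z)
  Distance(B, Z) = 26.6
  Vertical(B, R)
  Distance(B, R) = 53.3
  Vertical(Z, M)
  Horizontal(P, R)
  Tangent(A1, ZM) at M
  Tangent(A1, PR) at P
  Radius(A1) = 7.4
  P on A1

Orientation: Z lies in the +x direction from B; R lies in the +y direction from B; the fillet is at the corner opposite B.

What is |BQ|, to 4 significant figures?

49.75

B is at the origin; BZ is horizontal with |BZ| = 26.6 and Z on the +x side, so Z = (26.60, 0.000). B and R share the same x with |BR| = 53.3 and R on the +y side, so R = (0.000, 53.30). The virtual corner opposite B is at (26.60, 53.30). Since A1 is tangent to ZM there, QM ⟂ ZM and tangency of A1 to PR means the radius QP is perpendicular to PR, with radius 7.4, so the center Q sits 7.4 in from both sides at Q = (19.20, 45.90). Then |BQ| = |Q − B| = 49.75.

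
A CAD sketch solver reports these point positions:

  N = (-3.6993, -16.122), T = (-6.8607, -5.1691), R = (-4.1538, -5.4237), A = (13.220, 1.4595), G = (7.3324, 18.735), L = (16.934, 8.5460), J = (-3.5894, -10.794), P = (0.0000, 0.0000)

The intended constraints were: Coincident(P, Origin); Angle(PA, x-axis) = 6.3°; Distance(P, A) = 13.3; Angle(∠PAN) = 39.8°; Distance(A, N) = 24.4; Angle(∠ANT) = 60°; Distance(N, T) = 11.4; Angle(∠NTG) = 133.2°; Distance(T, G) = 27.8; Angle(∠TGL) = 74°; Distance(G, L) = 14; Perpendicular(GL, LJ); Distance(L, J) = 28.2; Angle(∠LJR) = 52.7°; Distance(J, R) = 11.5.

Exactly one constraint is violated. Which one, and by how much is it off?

Distance(J, R) = 11.5 — off by 6.10.

P = (0.00, 0.00) ✓; PA at 6.300° ✓; |PA| = 13.30 ✓; ∠PAN = 39.80° ✓; |AN| = 24.40 ✓; ∠ANT = 60.00° ✓; |NT| = 11.40 ✓; ∠NTG = 133.2° ✓; |TG| = 27.80 ✓; ∠TGL = 74.00° ✓; |GL| = 14.00 ✓; ∠(GL, LJ) = 90.00° ✓; |LJ| = 28.20 ✓; ∠LJR = 52.70° ✓; |JR| = 5.400 ✗.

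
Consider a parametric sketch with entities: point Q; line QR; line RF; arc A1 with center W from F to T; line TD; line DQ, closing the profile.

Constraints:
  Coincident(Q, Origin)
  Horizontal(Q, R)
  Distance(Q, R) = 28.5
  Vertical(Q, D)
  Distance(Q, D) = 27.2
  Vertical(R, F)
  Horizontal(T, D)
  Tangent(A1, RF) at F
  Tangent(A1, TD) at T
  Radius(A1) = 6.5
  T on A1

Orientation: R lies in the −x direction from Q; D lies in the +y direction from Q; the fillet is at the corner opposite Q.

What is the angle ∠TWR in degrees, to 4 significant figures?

162.6°

Q is at the origin; Q and R share the same y with |QR| = 28.5 and R on the −x side, so R = (-28.50, 0.000). Q and D share the same x with |QD| = 27.2 and D on the +y side, so D = (0.000, 27.20). The virtual corner opposite Q is at (-28.50, 27.20). Tangency of A1 to RF means the radius WF is perpendicular to RF and since A1 is tangent to TD there, WT ⟂ TD, with radius 6.5, so the center W sits 6.5 in from both sides at W = (-22.00, 20.70). That places the tangent points at F = (-28.50, 20.70) on RF and T = (-22.00, 27.20) on TD. Then cos ∠TWR = WT·WR / (|WT||WR|), giving 162.6°.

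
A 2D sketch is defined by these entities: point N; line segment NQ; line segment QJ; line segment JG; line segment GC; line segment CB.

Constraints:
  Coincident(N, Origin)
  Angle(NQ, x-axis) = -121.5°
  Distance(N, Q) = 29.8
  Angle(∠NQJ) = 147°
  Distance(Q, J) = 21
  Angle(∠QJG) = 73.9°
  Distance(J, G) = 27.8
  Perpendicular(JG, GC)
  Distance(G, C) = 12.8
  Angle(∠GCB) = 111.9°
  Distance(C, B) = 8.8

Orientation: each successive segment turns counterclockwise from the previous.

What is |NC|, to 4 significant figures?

26.89

∠QJG = 73.9° gives JG at 17.60° from the x-axis; with |JG| = 27.8, G = (11.48, -38.00). The perpendicularity gives GC at right angles to JG, so GC runs at 107.6°; with |GC| = 12.8, C = (7.608, -25.79). Then |NC| = |C − N| = 26.89.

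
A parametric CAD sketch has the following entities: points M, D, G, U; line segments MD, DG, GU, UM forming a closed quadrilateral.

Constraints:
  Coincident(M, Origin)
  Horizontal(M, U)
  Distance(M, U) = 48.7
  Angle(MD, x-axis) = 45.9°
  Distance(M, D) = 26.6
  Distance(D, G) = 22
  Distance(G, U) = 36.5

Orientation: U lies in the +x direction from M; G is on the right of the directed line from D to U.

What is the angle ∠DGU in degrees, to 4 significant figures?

70.35°

Checks: |DG| = 22.00 ✓; |GU| = 36.50 ✓.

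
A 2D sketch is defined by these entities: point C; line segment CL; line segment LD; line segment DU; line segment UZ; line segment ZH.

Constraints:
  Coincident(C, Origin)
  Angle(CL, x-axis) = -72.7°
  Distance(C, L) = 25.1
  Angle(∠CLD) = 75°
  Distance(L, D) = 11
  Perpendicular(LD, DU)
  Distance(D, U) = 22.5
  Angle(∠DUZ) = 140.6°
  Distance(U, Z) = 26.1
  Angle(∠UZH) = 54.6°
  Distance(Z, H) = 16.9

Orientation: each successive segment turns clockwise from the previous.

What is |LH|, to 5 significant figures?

28.192

C is at the origin; CL runs at -72.7° with length 25.1, so L = (7.4641, -23.964). ∠CLD = 75.0° gives LD at -177.70° from the x-axis; with |LD| = 11.0, D = (-3.5270, -24.406). LD ⟂ DU, so DU runs at 92.300°; with |DU| = 22.5, U = (-4.4300, -1.9241). ∠DUZ = 140.6° gives UZ at 52.900° from the x-axis; with |UZ| = 26.1, Z = (11.314, 18.893). ∠UZH = 54.6° gives ZH at -72.500° from the x-axis; with |ZH| = 16.9, H = (16.396, 2.7751). Then |LH| = |H − L| = 28.192.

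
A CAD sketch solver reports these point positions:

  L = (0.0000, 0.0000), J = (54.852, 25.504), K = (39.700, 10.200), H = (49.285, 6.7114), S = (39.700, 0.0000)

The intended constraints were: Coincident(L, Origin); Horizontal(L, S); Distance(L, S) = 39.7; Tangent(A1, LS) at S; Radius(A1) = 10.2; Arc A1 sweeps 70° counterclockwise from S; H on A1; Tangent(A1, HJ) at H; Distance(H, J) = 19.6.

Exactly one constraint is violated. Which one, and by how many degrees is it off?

Tangent(A1, HJ) at H — off by 3.50°.

L = (0.00, 0.00) ✓; L.y = 0.00, S.y = 0.00 ✓; |LS| = 39.70 ✓; ∠(KS, SL) = 90.00° ✓; |KS| = 10.20 ✓; bearing(K→H) − bearing(K→S) = 70.00° ✓; |KH| = 10.20 ✓; ∠(KH, HJ) = 86.50° ✗; |HJ| = 19.60 ✓.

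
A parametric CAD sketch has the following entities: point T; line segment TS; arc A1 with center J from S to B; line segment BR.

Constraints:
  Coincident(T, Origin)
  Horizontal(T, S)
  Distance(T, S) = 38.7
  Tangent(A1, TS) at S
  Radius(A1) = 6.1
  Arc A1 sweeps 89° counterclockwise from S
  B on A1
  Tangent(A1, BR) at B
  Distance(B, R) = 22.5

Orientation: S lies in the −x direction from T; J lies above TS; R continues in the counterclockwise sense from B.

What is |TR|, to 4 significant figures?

43.00

T is at the origin; TS is horizontal with |TS| = 38.7 and S on the −x side, so S = (-38.70, 0.000). The tangent condition forces JS to be normal to TS, so J = S + (0, 6.1) = (-38.70, 6.100). On A1, S sits at bearing -90° from J; an 89° counterclockwise sweep puts B at bearing -1°, so B = J + 6.1·(cos -1°, sin -1°) = (-32.60, 5.994). A1 meets BR tangentially, so JB is at right angles to BR, so BR runs along (−sin -1°, cos -1°); with |BR| = 22.5, R = (-32.21, 28.49). Then |TR| = |R − T| = 43.00.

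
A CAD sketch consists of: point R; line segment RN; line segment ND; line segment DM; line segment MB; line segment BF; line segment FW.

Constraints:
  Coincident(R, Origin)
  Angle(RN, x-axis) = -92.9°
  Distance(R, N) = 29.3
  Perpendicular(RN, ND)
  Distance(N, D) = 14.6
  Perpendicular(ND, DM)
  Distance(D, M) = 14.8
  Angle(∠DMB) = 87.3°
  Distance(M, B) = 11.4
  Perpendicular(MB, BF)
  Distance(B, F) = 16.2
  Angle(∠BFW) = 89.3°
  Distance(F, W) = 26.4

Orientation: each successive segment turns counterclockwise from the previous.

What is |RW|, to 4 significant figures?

42.42

R is at the origin; RN runs at -92.9° with length 29.3, so N = (-1.482, -29.26). The perpendicularity gives ND at right angles to RN, so ND runs at -2.900°; with |ND| = 14.6, D = (13.10, -30.00). The perpendicularity gives DM at right angles to ND, so DM runs at 87.10°; with |DM| = 14.8, M = (13.85, -15.22). ∠DMB = 87.3° gives MB at 179.8° from the x-axis; with |MB| = 11.4, B = (2.448, -15.18). MB is perpendicular to BF, so BF runs at -90.20°; with |BF| = 16.2, F = (2.391, -31.38). ∠BFW = 89.3° gives FW at 0.5000° from the x-axis; with |FW| = 26.4, W = (28.79, -31.15). Then |RW| = |W − R| = 42.42.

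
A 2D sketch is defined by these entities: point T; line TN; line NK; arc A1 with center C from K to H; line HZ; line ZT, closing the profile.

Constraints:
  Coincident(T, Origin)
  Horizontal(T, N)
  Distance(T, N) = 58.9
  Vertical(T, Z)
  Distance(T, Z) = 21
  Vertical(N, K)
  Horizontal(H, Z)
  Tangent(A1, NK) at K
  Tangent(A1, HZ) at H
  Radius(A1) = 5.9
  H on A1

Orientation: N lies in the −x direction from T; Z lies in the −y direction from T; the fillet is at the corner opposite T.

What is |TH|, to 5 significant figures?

57.009

The virtual corner opposite T is at (-58.900, -21.000). Tangency of A1 to NK means the radius CK is perpendicular to NK and A1 meets HZ tangentially, so CH is at right angles to HZ, with radius 5.9, so the center C sits 5.9 in from both sides at C = (-53.000, -15.100). That places the tangent points at K = (-58.900, -15.100) on NK and H = (-53.000, -21.000) on HZ. Then |TH| = |H − T| = 57.009.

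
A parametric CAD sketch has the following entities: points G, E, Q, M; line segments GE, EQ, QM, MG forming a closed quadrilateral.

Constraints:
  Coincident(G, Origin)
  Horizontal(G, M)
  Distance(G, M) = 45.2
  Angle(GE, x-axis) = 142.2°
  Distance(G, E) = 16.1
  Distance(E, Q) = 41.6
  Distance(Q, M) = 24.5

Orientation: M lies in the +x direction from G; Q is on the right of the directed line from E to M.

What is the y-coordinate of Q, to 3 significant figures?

-11.0

G is at the origin; G and M share the same y with |GM| = 45.2 and M in +x, so M = (45.2, 0). GE runs at 142.2° with |GE| = 16.1, so E = (-12.7, 9.87). Q is determined by |EQ| = 41.6 and |QM| = 24.5 together: it lies at the intersection of circle(E, 41.6) and circle(M, 24.5). With |EM| = 58.8, the foot of the radical line on EM is 39.0 from E and the perpendicular offset is √(41.6² − 39.0²) = 14.5. Taking the right-of-EM solution: Q = (23.3, -11.0).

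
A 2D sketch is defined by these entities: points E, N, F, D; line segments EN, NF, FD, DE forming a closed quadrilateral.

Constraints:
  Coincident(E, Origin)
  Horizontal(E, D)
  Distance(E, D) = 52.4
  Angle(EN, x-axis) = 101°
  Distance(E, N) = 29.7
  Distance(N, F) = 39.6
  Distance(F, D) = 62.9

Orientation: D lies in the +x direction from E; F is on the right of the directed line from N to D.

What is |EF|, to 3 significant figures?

14.1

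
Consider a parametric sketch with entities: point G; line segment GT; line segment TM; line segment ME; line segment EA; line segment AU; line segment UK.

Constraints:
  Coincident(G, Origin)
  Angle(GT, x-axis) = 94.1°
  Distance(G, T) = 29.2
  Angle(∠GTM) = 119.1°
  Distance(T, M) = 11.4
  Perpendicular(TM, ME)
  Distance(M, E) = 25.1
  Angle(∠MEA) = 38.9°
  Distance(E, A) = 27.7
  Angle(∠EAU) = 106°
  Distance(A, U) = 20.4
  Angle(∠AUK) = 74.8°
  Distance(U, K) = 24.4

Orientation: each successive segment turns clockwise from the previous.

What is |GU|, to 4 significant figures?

43.50

G is at the origin; GT runs at 94.1° with length 29.2, so T = (-2.088, 29.13). ∠GTM = 119.1° gives TM at 33.20° from the x-axis; with |TM| = 11.4, M = (7.451, 35.37). The perpendicularity gives ME at right angles to TM, so ME runs at -56.80°; with |ME| = 25.1, E = (21.20, 14.36). ∠MEA = 38.9° gives EA at 162.1° from the x-axis; with |EA| = 27.7, A = (-5.164, 22.88). ∠EAU = 106.0° gives AU at 88.10° from the x-axis; with |AU| = 20.4, U = (-4.488, 43.27). Then |GU| = |U − G| = 43.50.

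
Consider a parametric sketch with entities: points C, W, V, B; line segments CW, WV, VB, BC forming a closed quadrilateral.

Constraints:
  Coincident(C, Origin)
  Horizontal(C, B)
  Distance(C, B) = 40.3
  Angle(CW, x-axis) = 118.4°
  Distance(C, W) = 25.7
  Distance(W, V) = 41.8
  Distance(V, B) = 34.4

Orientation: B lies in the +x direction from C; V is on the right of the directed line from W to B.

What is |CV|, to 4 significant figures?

16.13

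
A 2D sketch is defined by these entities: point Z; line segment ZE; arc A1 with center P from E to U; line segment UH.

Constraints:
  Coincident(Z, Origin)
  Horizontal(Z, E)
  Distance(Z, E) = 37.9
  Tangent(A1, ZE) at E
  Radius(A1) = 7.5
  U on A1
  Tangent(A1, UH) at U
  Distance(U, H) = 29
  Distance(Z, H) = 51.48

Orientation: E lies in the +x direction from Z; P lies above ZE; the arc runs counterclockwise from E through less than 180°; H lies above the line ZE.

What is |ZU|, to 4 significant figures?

46.07

Z is at the origin; Z and E share the same y with |ZE| = 37.9 and E on the +x side, so E = (37.90, 0.000). A1 meets ZE tangentially, so PE is at right angles to ZE, so P = E + (0, 7.5) = (37.90, 7.500). Since PU ⟂ UH (tangency), |PH| = √(7.5² + 29.0²) = 29.95 regardless of where U sits on A1. So H lies on both circle(Z, 51.48) and circle(P, 29.95); the above-ZE intersection is H = (35.43, 37.35). U is the foot of the tangent from H: U = (44.98, 9.971).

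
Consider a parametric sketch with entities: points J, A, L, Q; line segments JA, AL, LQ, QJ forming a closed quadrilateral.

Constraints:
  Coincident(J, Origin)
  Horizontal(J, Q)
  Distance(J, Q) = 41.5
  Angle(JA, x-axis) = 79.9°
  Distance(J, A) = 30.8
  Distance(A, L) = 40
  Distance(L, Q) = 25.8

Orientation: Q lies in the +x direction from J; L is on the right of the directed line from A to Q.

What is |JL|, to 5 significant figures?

18.741

Checks: |AL| = 40.00 ✓; |LQ| = 25.80 ✓.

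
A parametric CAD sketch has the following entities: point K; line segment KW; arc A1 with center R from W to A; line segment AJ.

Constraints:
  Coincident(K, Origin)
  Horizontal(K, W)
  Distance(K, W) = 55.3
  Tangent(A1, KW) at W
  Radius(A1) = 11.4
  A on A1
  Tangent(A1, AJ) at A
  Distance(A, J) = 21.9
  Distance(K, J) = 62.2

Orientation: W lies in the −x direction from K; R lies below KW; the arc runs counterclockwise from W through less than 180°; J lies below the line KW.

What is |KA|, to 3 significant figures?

66.9

Checks: ∠(RW, WK) = 90.00° ✓; |RW| = 11.40 ✓; |RA| = 11.40 ✓; ∠(RA, AJ) = 90.00° ✓; |AJ| = 21.90 ✓; |KJ| = 62.20 ✓.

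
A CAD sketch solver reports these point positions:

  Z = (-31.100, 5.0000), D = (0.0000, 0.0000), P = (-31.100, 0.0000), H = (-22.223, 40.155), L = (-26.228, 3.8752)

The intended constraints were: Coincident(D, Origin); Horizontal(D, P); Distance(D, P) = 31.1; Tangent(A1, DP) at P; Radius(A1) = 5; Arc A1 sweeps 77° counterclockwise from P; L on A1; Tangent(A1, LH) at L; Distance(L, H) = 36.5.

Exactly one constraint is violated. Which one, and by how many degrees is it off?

Tangent(A1, LH) at L — off by 6.70°.

D = (0.00, 0.00) ✓; D.y = 0.00, P.y = 0.00 ✓; |DP| = 31.10 ✓; ∠(ZP, PD) = 90.00° ✓; |ZP| = 5.000 ✓; bearing(Z→L) − bearing(Z→P) = 77.00° ✓; |ZL| = 5.000 ✓; ∠(ZL, LH) = 83.30° ✗; |LH| = 36.50 ✓.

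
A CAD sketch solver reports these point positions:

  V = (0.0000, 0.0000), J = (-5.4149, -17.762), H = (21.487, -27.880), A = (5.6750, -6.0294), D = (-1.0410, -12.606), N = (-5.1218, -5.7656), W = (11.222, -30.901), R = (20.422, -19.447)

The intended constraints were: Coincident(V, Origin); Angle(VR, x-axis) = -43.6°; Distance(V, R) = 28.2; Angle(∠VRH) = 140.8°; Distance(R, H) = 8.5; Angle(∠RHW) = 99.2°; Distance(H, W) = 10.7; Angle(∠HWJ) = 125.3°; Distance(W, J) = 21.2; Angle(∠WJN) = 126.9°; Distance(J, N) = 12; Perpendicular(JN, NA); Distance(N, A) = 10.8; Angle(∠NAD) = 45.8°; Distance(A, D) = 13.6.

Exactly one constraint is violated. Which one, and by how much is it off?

Distance(A, D) = 13.6 — off by 4.20.

V = (0.00, 0.00) ✓; VR at -43.60° ✓; |VR| = 28.20 ✓; ∠VRH = 140.8° ✓; |RH| = 8.500 ✓; ∠RHW = 99.20° ✓; |HW| = 10.70 ✓; ∠HWJ = 125.3° ✓; |WJ| = 21.20 ✓; ∠WJN = 126.9° ✓; |JN| = 12.00 ✓; ∠(JN, NA) = 90.00° ✓; |NA| = 10.80 ✓; ∠NAD = 45.80° ✓; |AD| = 9.400 ✗.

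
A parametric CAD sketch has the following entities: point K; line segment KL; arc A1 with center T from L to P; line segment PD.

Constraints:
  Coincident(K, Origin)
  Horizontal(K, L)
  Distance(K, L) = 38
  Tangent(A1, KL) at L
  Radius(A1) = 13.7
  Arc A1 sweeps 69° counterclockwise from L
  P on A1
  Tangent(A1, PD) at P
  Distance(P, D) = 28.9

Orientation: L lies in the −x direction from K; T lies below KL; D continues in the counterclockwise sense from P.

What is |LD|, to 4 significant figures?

42.61

On A1, L sits at bearing 90° from T; a 69° counterclockwise sweep puts P at bearing 159°, so P = T + 13.7·(cos 159°, sin 159°) = (-50.79, -8.790). A1 meets PD tangentially, so TP is at right angles to PD, so PD runs along (−sin 159°, cos 159°); with |PD| = 28.9, D = (-61.15, -35.77). Then |LD| = |D − L| = 42.61.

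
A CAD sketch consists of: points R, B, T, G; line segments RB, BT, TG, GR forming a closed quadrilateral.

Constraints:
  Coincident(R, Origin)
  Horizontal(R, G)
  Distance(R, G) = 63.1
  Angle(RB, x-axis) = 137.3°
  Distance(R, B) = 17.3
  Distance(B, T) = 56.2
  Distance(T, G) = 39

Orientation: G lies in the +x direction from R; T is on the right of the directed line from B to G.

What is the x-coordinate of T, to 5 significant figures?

31.539

R is at the origin; RG is horizontal with |RG| = 63.1 and G in +x, so G = (63.1, 0). RB runs at 137.3° with |RB| = 17.3, so B = (-12.714, 11.732). T is determined by |BT| = 56.2 and |TG| = 39.0 together: it lies at the intersection of circle(B, 56.2) and circle(G, 39.0). With |BG| = 76.716, the foot of the radical line on BG is 49.030 from B and the perpendicular offset is √(56.2² − 49.030²) = 27.468. Taking the right-of-BG solution: T = (31.539, -22.911).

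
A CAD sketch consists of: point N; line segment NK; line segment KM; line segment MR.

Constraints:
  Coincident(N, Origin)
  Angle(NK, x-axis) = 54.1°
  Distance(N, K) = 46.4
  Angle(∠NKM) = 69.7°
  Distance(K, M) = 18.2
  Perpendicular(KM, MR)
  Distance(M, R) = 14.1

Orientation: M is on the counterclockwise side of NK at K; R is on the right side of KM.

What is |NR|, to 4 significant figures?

57.66

∠NKM = 69.7°, so KM runs at 54.1° + (180° − 69.7°) = 164.4° from the x-axis; with |KM| = 18.2, M = K + 18.2·(cos 164.4°, sin 164.4°) = (9.678, 42.48). KM ⟂ MR; with |MR| = 14.1 on the right of KM, R = M + 14.1·(0.2689, 0.9632) = (13.47, 56.06). Then |NR| = |R − N| = 57.66.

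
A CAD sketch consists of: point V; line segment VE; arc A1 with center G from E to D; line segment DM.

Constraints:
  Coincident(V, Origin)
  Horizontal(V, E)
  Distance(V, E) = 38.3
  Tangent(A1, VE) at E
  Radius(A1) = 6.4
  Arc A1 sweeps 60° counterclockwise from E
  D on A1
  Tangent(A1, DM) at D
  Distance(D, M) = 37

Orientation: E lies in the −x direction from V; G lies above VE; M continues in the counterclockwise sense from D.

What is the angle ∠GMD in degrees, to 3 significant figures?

9.81°

V is at the origin; VE is horizontal with |VE| = 38.3 and E on the −x side, so E = (-38.3, 0.00). The tangent condition forces GE to be normal to VE, so G = E + (0, 6.4) = (-38.3, 6.40). On A1, E sits at bearing -90° from G; a 60° counterclockwise sweep puts D at bearing -30°, so D = G + 6.4·(cos -30°, sin -30°) = (-32.8, 3.20). Since A1 is tangent to DM there, GD ⟂ DM, so DM runs along (−sin -30°, cos -30°); with |DM| = 37.0, M = (-14.3, 35.2). Then cos ∠GMD = MG·MD / (|MG||MD|), giving 9.81°.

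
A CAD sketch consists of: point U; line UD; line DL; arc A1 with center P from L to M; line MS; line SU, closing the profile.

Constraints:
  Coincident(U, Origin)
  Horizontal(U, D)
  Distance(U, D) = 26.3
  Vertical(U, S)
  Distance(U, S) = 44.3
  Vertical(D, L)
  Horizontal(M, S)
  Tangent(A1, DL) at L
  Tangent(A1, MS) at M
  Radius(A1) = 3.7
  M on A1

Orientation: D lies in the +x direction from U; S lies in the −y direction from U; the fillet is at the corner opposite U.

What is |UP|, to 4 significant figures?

46.47

U is at the origin; U and D share the same y with |UD| = 26.3 and D on the +x side, so D = (26.30, 0.000). U and S share the same x with |US| = 44.3 and S on the −y side, so S = (0.000, -44.30). The virtual corner opposite U is at (26.30, -44.30). A1 meets DL tangentially, so PL is at right angles to DL and since A1 is tangent to MS there, PM ⟂ MS, with radius 3.7, so the center P sits 3.7 in from both sides at P = (22.60, -40.60). Then |UP| = |P − U| = 46.47.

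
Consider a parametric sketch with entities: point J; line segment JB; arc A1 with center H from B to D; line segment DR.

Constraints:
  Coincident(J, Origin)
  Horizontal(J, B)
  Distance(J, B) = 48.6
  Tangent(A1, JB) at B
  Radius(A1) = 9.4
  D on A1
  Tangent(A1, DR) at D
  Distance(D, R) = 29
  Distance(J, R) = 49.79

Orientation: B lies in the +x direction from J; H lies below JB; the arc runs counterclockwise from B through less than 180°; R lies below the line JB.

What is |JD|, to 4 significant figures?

40.10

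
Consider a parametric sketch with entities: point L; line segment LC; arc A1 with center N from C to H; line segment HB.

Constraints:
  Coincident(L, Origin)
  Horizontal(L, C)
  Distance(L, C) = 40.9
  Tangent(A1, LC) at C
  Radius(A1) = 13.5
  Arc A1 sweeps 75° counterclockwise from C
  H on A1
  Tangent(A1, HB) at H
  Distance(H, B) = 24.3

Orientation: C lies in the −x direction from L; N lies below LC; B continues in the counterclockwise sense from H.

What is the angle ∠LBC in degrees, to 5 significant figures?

30.932°

L is at the origin; L and C share the same y with |LC| = 40.9 and C on the −x side, so C = (-40.900, 0.0000). Tangency of A1 to LC means the radius NC is perpendicular to LC, so N = C + (0, -13.5) = (-40.900, -13.500). On A1, C sits at bearing 90° from N; a 75° counterclockwise sweep puts H at bearing 165°, so H = N + 13.5·(cos 165°, sin 165°) = (-53.940, -10.006). The tangent condition forces NH to be normal to HB, so HB runs along (−sin 165°, cos 165°); with |HB| = 24.3, B = (-60.229, -33.478). Then cos ∠LBC = BL·BC / (|BL||BC|), giving 30.932°.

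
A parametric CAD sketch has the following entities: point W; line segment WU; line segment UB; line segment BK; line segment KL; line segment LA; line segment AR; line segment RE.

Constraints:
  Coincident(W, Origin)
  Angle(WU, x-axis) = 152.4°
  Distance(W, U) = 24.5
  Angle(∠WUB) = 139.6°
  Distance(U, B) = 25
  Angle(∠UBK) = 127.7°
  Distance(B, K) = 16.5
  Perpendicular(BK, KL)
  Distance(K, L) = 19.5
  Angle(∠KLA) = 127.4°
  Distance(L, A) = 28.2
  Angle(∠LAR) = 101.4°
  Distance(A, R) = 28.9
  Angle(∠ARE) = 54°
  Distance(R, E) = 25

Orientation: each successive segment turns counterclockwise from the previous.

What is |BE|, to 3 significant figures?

12.5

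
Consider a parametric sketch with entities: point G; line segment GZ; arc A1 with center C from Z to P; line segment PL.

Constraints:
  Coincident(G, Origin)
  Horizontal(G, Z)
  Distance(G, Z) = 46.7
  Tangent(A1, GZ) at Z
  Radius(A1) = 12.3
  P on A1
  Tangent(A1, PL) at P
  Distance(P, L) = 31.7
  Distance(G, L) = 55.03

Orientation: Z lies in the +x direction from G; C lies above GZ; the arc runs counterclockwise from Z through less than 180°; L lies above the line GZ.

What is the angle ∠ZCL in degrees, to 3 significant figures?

157°

Checks: |CP| = 12.30 ✓; ∠(CP, PL) = 90.00° ✓; |PL| = 31.70 ✓; |GL| = 55.03 ✓.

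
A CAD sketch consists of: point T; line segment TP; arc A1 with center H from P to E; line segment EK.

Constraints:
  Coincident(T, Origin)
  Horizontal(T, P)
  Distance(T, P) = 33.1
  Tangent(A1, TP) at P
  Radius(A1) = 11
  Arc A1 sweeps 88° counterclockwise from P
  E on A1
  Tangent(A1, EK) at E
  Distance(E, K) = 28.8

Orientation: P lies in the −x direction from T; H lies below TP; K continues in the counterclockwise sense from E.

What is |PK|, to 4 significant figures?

41.19

T is at the origin; TP is horizontal with |TP| = 33.1 and P on the −x side, so P = (-33.10, 0.000). Since A1 is tangent to TP there, HP ⟂ TP, so H = P + (0, -11) = (-33.10, -11.00). On A1, P sits at bearing 90° from H; an 88° counterclockwise sweep puts E at bearing 178°, so E = H + 11.0·(cos 178°, sin 178°) = (-44.09, -10.62). Since A1 is tangent to EK there, HE ⟂ EK, so EK runs along (−sin 178°, cos 178°); with |EK| = 28.8, K = (-45.10, -39.40). Then |PK| = |K − P| = 41.19.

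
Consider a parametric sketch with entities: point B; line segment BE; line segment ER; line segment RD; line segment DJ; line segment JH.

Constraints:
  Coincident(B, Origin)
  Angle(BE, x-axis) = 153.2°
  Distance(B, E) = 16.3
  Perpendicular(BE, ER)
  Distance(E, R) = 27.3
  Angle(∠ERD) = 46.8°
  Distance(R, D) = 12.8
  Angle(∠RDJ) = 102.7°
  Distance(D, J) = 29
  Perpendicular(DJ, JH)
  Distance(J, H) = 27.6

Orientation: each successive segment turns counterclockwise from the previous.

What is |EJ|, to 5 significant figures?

8.4038

B is at the origin; BE runs at 153.2° with length 16.3, so E = (-14.549, 7.3493). The perpendicularity gives ER at right angles to BE, so ER runs at -116.80°; with |ER| = 27.3, R = (-26.858, -17.018). ∠ERD = 46.8° gives RD at 16.400° from the x-axis; with |RD| = 12.8, D = (-14.579, -13.404). ∠RDJ = 102.7° gives DJ at 93.700° from the x-axis; with |DJ| = 29.0, J = (-16.450, 15.535). Then |EJ| = |J − E| = 8.4038.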